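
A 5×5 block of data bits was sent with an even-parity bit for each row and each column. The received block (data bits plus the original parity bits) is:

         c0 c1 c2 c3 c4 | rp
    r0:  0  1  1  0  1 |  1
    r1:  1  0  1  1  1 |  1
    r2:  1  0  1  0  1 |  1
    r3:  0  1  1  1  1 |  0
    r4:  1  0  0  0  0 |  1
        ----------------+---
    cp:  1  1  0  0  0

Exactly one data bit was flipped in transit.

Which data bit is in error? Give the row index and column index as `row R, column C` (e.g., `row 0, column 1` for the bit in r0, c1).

row 1, column 1

Recompute each row's even parity and compare to rp:
  r0: data parity 1, sent rp 1 → ok
  r1: data parity 0, sent rp 1 → mismatch
  r2: data parity 1, sent rp 1 → ok
  r3: data parity 0, sent rp 0 → ok
  r4: data parity 1, sent rp 1 → ok
Recompute each column's even parity and compare to cp:
  c0: data parity 1, sent cp 1 → ok
  c1: data parity 0, sent cp 1 → mismatch
  c2: data parity 0, sent cp 0 → ok
  c3: data parity 0, sent cp 0 → ok
  c4: data parity 0, sent cp 0 → ok
Exactly one row (r1) and one column (c1) fail → the flipped bit is at their intersection.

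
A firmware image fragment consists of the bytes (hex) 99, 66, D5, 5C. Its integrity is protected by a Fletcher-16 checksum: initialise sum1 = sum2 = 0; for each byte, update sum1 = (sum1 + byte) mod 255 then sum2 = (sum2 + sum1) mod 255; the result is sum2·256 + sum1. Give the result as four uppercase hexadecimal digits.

A132

Running sums (mod 255):
  after byte 0 (99): sum1=153, sum2=153
  after byte 1 (66): sum1=0, sum2=153
  after byte 2 (D5): sum1=213, sum2=111
  after byte 3 (5C): sum1=50, sum2=161
Checksum = sum2·256 + sum1 = 161·256 + 50 = 41266 = 0xA132.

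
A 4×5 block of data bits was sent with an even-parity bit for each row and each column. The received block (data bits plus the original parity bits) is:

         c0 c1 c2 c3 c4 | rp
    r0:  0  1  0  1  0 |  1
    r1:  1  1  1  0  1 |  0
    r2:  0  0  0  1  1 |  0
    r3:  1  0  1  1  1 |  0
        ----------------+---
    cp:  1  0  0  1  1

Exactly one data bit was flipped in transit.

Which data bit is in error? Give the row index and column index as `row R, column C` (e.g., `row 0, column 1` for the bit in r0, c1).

row 0, column 0

Recompute each row's even parity and compare to rp:
  r0: data parity 0, sent rp 1 → mismatch
  r1: data parity 0, sent rp 0 → ok
  r2: data parity 0, sent rp 0 → ok
  r3: data parity 0, sent rp 0 → ok
Recompute each column's even parity and compare to cp:
  c0: data parity 0, sent cp 1 → mismatch
  c1: data parity 0, sent cp 0 → ok
  c2: data parity 0, sent cp 0 → ok
  c3: data parity 1, sent cp 1 → ok
  c4: data parity 1, sent cp 1 → ok
Exactly one row (r0) and one column (c0) fail → the flipped bit is at their intersection.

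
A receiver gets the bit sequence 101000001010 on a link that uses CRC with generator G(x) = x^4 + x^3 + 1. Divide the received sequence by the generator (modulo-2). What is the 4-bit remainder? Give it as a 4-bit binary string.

0010

Modulo-2 division of 101000001010 by 11001:
  pos 0: 10100 XOR 11001 = 01101
  pos 1: 11010 XOR 11001 = 00011
  pos 4: 11001 XOR 11001 = 00000
Remainder = 0010 (nonzero — an error is detected).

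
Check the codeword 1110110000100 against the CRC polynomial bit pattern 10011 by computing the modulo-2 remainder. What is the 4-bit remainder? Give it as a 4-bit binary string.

1100

Modulo-2 division of 1110110000100 by 10011:
  pos 0: 11101 XOR 10011 = 01110
  pos 1: 11101 XOR 10011 = 01110
  pos 2: 11100 XOR 10011 = 01111
  pos 3: 11110 XOR 10011 = 01101
  pos 4: 11010 XOR 10011 = 01001
  pos 5: 10010 XOR 10011 = 00001
Remainder = 1100 (nonzero — an error is detected).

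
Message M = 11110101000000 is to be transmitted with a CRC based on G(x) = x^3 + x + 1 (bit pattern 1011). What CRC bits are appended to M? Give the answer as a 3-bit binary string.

000

Append 3 zeros: 11110101000000000. Divide by 1011 (XOR where the leading bit is 1):
  pos 0: 1111 XOR 1011 = 0100
  pos 1: 1000 XOR 1011 = 0011
  pos 3: 1110 XOR 1011 = 0101
  pos 4: 1011 XOR 1011 = 0000
Remainder (last 3 bits) = 000. This is the CRC / FCS.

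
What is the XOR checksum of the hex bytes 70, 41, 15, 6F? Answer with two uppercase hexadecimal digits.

4B

XOR the bytes together:
  start with 0x70
  0x70 ⊕ 0x41 = 0x31
  0x31 ⊕ 0x15 = 0x24
  0x24 ⊕ 0x6F = 0x4B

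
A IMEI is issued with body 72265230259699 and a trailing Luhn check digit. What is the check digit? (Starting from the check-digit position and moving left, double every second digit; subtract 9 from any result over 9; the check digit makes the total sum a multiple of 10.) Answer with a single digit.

Partial digits right→left: 9 9 6 9 5 2 0 3 2 5 6 2 2 7
Double every second digit counting from the check-digit position (so the 1st, 3rd, 5th, ... of the partial from the right).
  doubled (with −9 where >9): 9 3 1 0 4 3 4 → sum 24
  kept as-is: 9 9 2 3 5 2 7 → sum 37
Total = 24 + 37 = 61.
Check digit = (10 − (61 mod 10)) mod 10 = 9.

9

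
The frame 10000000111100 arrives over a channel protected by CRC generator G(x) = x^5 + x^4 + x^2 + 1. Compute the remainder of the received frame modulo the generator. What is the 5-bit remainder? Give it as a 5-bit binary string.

00100

Modulo-2 division of 10000000111100 by 110101:
  pos 0: 100000 XOR 110101 = 010101
  pos 1: 101010 XOR 110101 = 011111
  pos 2: 111110 XOR 110101 = 001011
  pos 4: 101111 XOR 110101 = 011010
  pos 5: 110101 XOR 110101 = 000000
Remainder = 00100 (nonzero — an error is detected).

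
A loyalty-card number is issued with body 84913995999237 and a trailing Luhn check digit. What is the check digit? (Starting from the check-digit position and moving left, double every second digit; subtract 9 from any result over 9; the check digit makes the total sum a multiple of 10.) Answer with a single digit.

Partial digits right→left: 7 3 2 9 9 9 5 9 9 3 1 9 4 8
Double every second digit counting from the check-digit position (so the 1st, 3rd, 5th, ... of the partial from the right).
  doubled (with −9 where >9): 5 4 9 1 9 2 8 → sum 38
  kept as-is: 3 9 9 9 3 9 8 → sum 50
Total = 38 + 50 = 88.
Check digit = (10 − (88 mod 10)) mod 10 = 2.

2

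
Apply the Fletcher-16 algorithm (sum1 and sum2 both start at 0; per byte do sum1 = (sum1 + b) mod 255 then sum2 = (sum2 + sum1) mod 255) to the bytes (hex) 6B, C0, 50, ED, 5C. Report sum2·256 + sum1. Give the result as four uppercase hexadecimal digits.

45C6

Running sums (mod 255):
  after byte 0 (6B): sum1=107, sum2=107
  after byte 1 (C0): sum1=44, sum2=151
  after byte 2 (50): sum1=124, sum2=20
  after byte 3 (ED): sum1=106, sum2=126
  after byte 4 (5C): sum1=198, sum2=69
Checksum = sum2·256 + sum1 = 69·256 + 198 = 17862 = 0x45C6.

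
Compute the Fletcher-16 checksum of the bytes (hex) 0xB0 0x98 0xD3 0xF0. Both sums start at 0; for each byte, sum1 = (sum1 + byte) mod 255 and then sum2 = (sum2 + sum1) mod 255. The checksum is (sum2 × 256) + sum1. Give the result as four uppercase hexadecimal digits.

Running sums (mod 255):
  after byte 0 (0xB0): sum1=176, sum2=176
  after byte 1 (0x98): sum1=73, sum2=249
  after byte 2 (0xD3): sum1=29, sum2=23
  after byte 3 (0xF0): sum1=14, sum2=37
Checksum = sum2·256 + sum1 = 37·256 + 14 = 9486 = 0x250E.

250E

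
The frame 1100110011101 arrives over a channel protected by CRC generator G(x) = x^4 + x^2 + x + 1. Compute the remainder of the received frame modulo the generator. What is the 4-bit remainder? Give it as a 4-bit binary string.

Modulo-2 division of 1100110011101 by 10111:
  pos 0: 11001 XOR 10111 = 01110
  pos 1: 11101 XOR 10111 = 01010
  pos 2: 10100 XOR 10111 = 00011
  pos 5: 11011 XOR 10111 = 01100
  pos 6: 11001 XOR 10111 = 01110
  pos 7: 11100 XOR 10111 = 01011
  pos 8: 10111 XOR 10111 = 00000
Remainder = 0000 (zero — the frame passes the CRC check).

0000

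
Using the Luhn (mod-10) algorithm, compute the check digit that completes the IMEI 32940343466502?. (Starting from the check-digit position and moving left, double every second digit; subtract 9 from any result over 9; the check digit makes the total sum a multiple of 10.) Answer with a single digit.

2

Partial digits right→left: 2 0 5 6 6 4 3 4 3 0 4 9 2 3
Double every second digit counting from the check-digit position (so the 1st, 3rd, 5th, ... of the partial from the right).
  doubled (with −9 where >9): 4 1 3 6 6 8 4 → sum 32
  kept as-is: 0 6 4 4 0 9 3 → sum 26
Total = 32 + 26 = 58.
Check digit = (10 − (58 mod 10)) mod 10 = 2.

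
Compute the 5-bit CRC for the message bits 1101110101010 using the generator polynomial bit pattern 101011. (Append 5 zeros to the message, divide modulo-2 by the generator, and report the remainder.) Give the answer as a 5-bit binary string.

Append 5 zeros: 110111010101000000. Divide by 101011 (XOR where the leading bit is 1):
  pos 0: 110111 XOR 101011 = 011100
  pos 1: 111000 XOR 101011 = 010011
  pos 2: 100111 XOR 101011 = 001100
  pos 4: 110001 XOR 101011 = 011010
  pos 5: 110100 XOR 101011 = 011111
  pos 6: 111111 XOR 101011 = 010100
  pos 7: 101000 XOR 101011 = 000011
  pos 11: 110000 XOR 101011 = 011011
  pos 12: 110110 XOR 101011 = 011101
Remainder (last 5 bits) = 11101. This is the CRC / FCS.

11101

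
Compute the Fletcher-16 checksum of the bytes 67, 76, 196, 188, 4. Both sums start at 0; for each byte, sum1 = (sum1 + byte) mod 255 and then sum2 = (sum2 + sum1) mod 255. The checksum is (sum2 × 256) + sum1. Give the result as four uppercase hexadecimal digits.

Running sums (mod 255):
  after byte 0 (67): sum1=67, sum2=67
  after byte 1 (76): sum1=143, sum2=210
  after byte 2 (196): sum1=84, sum2=39
  after byte 3 (188): sum1=17, sum2=56
  after byte 4 (4): sum1=21, sum2=77
Checksum = sum2·256 + sum1 = 77·256 + 21 = 19733 = 0x4D15.

4D15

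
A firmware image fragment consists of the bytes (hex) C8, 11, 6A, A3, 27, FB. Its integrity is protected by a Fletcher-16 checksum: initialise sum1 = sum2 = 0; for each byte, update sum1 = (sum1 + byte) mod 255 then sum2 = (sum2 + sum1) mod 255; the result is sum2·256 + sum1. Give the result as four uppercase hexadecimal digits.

Running sums (mod 255):
  after byte 0 (C8): sum1=200, sum2=200
  after byte 1 (11): sum1=217, sum2=162
  after byte 2 (6A): sum1=68, sum2=230
  after byte 3 (A3): sum1=231, sum2=206
  after byte 4 (27): sum1=15, sum2=221
  after byte 5 (FB): sum1=11, sum2=232
Checksum = sum2·256 + sum1 = 232·256 + 11 = 59403 = 0xE80B.

E80B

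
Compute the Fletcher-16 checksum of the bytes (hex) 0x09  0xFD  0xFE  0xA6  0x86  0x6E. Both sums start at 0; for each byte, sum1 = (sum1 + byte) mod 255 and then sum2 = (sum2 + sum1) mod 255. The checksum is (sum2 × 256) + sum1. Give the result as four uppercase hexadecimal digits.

Running sums (mod 255):
  after byte 0 (0x09): sum1=9, sum2=9
  after byte 1 (0xFD): sum1=7, sum2=16
  after byte 2 (0xFE): sum1=6, sum2=22
  after byte 3 (0xA6): sum1=172, sum2=194
  after byte 4 (0x86): sum1=51, sum2=245
  after byte 5 (0x6E): sum1=161, sum2=151
Checksum = sum2·256 + sum1 = 151·256 + 161 = 38817 = 0x97A1.

97A1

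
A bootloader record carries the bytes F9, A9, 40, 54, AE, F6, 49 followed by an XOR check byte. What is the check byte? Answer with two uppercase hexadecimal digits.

55

XOR the bytes together:
  start with 0xF9
  0xF9 ⊕ 0xA9 = 0x50
  0x50 ⊕ 0x40 = 0x10
  0x10 ⊕ 0x54 = 0x44
  0x44 ⊕ 0xAE = 0xEA
  0xEA ⊕ 0xF6 = 0x1C
  0x1C ⊕ 0x49 = 0x55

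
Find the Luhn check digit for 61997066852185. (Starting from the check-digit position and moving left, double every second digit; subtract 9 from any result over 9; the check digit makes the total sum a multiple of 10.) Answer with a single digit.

6

Partial digits right→left: 5 8 1 2 5 8 6 6 0 7 9 9 1 6
Double every second digit counting from the check-digit position (so the 1st, 3rd, 5th, ... of the partial from the right).
  doubled (with −9 where >9): 1 2 1 3 0 9 2 → sum 18
  kept as-is: 8 2 8 6 7 9 6 → sum 46
Total = 18 + 46 = 64.
Check digit = (10 − (64 mod 10)) mod 10 = 6.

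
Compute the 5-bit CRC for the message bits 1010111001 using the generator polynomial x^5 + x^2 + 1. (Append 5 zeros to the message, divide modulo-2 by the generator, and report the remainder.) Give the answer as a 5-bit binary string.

Append 5 zeros: 101011100100000. Divide by 100101 (XOR where the leading bit is 1):
  pos 0: 101011 XOR 100101 = 001110
  pos 2: 111010 XOR 100101 = 011111
  pos 3: 111110 XOR 100101 = 011011
  pos 4: 110111 XOR 100101 = 010010
  pos 5: 100100 XOR 100101 = 000001
Remainder (last 5 bits) = 10000. This is the CRC / FCS.

10000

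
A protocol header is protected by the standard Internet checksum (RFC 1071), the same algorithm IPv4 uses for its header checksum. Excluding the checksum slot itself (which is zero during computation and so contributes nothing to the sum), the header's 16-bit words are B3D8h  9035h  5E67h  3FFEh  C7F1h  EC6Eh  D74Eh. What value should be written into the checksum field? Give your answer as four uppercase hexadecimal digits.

One's-complement addition (fold any carry out of bit 15 back into bit 0):
  0xB3D8 + 0x9035 = 0x1440D → wrap carry → 0x440E
  0x440E + 0x5E67 = 0x0A275
  0xA275 + 0x3FFE = 0x0E273
  0xE273 + 0xC7F1 = 0x1AA64 → wrap carry → 0xAA65
  0xAA65 + 0xEC6E = 0x196D3 → wrap carry → 0x96D4
  0x96D4 + 0xD74E = 0x16E22 → wrap carry → 0x6E23
One's-complement sum = 0x6E23.
Checksum = ~0x6E23 & 0xFFFF = 0x91DC.

91DC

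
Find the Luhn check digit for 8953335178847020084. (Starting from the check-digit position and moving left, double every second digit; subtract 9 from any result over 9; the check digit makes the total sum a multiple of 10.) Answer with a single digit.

0

Partial digits right→left: 4 8 0 0 2 0 7 4 8 8 7 1 5 3 3 3 5 9 8
Double every second digit counting from the check-digit position (so the 1st, 3rd, 5th, ... of the partial from the right).
  doubled (with −9 where >9): 8 0 4 5 7 5 1 6 1 7 → sum 44
  kept as-is: 8 0 0 4 8 1 3 3 9 → sum 36
Total = 44 + 36 = 80.
Check digit = (10 − (80 mod 10)) mod 10 = 0.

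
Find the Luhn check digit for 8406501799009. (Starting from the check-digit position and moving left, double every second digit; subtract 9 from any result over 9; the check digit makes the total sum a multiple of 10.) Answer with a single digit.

Partial digits right→left: 9 0 0 9 9 7 1 0 5 6 0 4 8
Double every second digit counting from the check-digit position (so the 1st, 3rd, 5th, ... of the partial from the right).
  doubled (with −9 where >9): 9 0 9 2 1 0 7 → sum 28
  kept as-is: 0 9 7 0 6 4 → sum 26
Total = 28 + 26 = 54.
Check digit = (10 − (54 mod 10)) mod 10 = 6.

6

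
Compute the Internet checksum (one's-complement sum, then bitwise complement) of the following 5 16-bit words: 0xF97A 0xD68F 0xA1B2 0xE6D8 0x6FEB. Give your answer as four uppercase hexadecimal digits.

377E

One's-complement addition (fold any carry out of bit 15 back into bit 0):
  0xF97A + 0xD68F = 0x1D009 → wrap carry → 0xD00A
  0xD00A + 0xA1B2 = 0x171BC → wrap carry → 0x71BD
  0x71BD + 0xE6D8 = 0x15895 → wrap carry → 0x5896
  0x5896 + 0x6FEB = 0x0C881
One's-complement sum = 0xC881.
Checksum = ~0xC881 & 0xFFFF = 0x377E.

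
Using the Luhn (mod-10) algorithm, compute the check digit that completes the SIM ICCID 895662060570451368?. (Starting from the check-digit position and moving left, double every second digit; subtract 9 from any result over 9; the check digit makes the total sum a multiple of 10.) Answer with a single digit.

Partial digits right→left: 8 6 3 1 5 4 0 7 5 0 6 0 2 6 6 5 9 8
Double every second digit counting from the check-digit position (so the 1st, 3rd, 5th, ... of the partial from the right).
  doubled (with −9 where >9): 7 6 1 0 1 3 4 3 9 → sum 34
  kept as-is: 6 1 4 7 0 0 6 5 8 → sum 37
Total = 34 + 37 = 71.
Check digit = (10 − (71 mod 10)) mod 10 = 9.

9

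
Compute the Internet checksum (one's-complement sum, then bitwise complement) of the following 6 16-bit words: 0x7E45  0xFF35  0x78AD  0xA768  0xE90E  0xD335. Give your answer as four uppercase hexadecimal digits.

A629

One's-complement addition (fold any carry out of bit 15 back into bit 0):
  0x7E45 + 0xFF35 = 0x17D7A → wrap carry → 0x7D7B
  0x7D7B + 0x78AD = 0x0F628
  0xF628 + 0xA768 = 0x19D90 → wrap carry → 0x9D91
  0x9D91 + 0xE90E = 0x1869F → wrap carry → 0x86A0
  0x86A0 + 0xD335 = 0x159D5 → wrap carry → 0x59D6
One's-complement sum = 0x59D6.
Checksum = ~0x59D6 & 0xFFFF = 0xA629.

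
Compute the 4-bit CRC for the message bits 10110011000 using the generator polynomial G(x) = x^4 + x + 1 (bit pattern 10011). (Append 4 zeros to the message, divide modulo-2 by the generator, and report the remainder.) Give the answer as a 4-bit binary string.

0110

Append 4 zeros: 101100110000000. Divide by 10011 (XOR where the leading bit is 1):
  pos 0: 10110 XOR 10011 = 00101
  pos 2: 10101 XOR 10011 = 00110
  pos 4: 11010 XOR 10011 = 01001
  pos 5: 10010 XOR 10011 = 00001
  pos 9: 10000 XOR 10011 = 00011
Remainder (last 4 bits) = 0110. This is the CRC / FCS.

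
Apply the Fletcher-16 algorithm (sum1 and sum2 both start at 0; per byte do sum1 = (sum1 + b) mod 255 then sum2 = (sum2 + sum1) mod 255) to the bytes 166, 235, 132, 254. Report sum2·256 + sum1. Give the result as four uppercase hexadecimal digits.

Running sums (mod 255):
  after byte 0 (166): sum1=166, sum2=166
  after byte 1 (235): sum1=146, sum2=57
  after byte 2 (132): sum1=23, sum2=80
  after byte 3 (254): sum1=22, sum2=102
Checksum = sum2·256 + sum1 = 102·256 + 22 = 26134 = 0x6616.

6616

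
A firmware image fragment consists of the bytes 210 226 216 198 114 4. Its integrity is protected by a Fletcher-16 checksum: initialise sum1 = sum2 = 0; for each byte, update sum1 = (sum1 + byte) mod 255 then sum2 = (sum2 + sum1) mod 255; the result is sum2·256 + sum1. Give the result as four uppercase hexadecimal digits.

00CB

Running sums (mod 255):
  after byte 0 (210): sum1=210, sum2=210
  after byte 1 (226): sum1=181, sum2=136
  after byte 2 (216): sum1=142, sum2=23
  after byte 3 (198): sum1=85, sum2=108
  after byte 4 (114): sum1=199, sum2=52
  after byte 5 (4): sum1=203, sum2=0
Checksum = sum2·256 + sum1 = 0·256 + 203 = 203 = 0x00CB.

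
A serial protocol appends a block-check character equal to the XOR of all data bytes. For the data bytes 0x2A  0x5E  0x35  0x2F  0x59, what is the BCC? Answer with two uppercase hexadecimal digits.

XOR the bytes together:
  start with 0x2A
  0x2A ⊕ 0x5E = 0x74
  0x74 ⊕ 0x35 = 0x41
  0x41 ⊕ 0x2F = 0x6E
  0x6E ⊕ 0x59 = 0x37

37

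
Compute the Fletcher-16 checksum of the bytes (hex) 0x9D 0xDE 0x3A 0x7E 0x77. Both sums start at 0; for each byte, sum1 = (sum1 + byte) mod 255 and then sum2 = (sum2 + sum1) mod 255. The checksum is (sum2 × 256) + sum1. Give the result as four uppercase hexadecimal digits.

B2AC

Running sums (mod 255):
  after byte 0 (0x9D): sum1=157, sum2=157
  after byte 1 (0xDE): sum1=124, sum2=26
  after byte 2 (0x3A): sum1=182, sum2=208
  after byte 3 (0x7E): sum1=53, sum2=6
  after byte 4 (0x77): sum1=172, sum2=178
Checksum = sum2·256 + sum1 = 178·256 + 172 = 45740 = 0xB2AC.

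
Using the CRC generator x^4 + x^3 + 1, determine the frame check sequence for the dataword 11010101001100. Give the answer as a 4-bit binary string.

Append 4 zeros: 110101010011000000. Divide by 11001 (XOR where the leading bit is 1):
  pos 0: 11010 XOR 11001 = 00011
  pos 3: 11101 XOR 11001 = 00100
  pos 5: 10000 XOR 11001 = 01001
  pos 6: 10011 XOR 11001 = 01010
  pos 7: 10101 XOR 11001 = 01100
  pos 8: 11000 XOR 11001 = 00001
  pos 12: 10000 XOR 11001 = 01001
  pos 13: 10010 XOR 11001 = 01011
Remainder (last 4 bits) = 1011. This is the CRC / FCS.

1011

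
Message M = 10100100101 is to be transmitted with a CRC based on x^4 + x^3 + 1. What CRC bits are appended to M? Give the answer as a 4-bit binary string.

1100

Append 4 zeros: 101001001010000. Divide by 11001 (XOR where the leading bit is 1):
  pos 0: 10100 XOR 11001 = 01101
  pos 1: 11011 XOR 11001 = 00010
  pos 4: 10001 XOR 11001 = 01000
  pos 5: 10000 XOR 11001 = 01001
  pos 6: 10011 XOR 11001 = 01010
  pos 7: 10100 XOR 11001 = 01101
  pos 8: 11010 XOR 11001 = 00011
Remainder (last 4 bits) = 1100. This is the CRC / FCS.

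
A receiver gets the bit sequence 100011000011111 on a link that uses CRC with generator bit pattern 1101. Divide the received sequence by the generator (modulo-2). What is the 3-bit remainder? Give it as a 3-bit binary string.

101

Modulo-2 division of 100011000011111 by 1101:
  pos 0: 1000 XOR 1101 = 0101
  pos 1: 1011 XOR 1101 = 0110
  pos 2: 1101 XOR 1101 = 0000
  pos 10: 1111 XOR 1101 = 0010
Remainder = 101 (nonzero — an error is detected).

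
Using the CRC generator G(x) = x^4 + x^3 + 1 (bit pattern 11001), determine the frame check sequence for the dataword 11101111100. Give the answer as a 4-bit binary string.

Append 4 zeros: 111011111000000. Divide by 11001 (XOR where the leading bit is 1):
  pos 0: 11101 XOR 11001 = 00100
  pos 2: 10011 XOR 11001 = 01010
  pos 3: 10101 XOR 11001 = 01100
  pos 4: 11001 XOR 11001 = 00000
Remainder (last 4 bits) = 0000. This is the CRC / FCS.

0000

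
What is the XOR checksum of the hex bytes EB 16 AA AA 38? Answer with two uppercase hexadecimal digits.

XOR the bytes together:
  start with 0xEB
  0xEB ⊕ 0x16 = 0xFD
  0xFD ⊕ 0xAA = 0x57
  0x57 ⊕ 0xAA = 0xFD
  0xFD ⊕ 0x38 = 0xC5

C5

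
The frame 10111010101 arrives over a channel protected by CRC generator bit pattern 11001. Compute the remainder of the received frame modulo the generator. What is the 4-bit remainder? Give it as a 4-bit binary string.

Modulo-2 division of 10111010101 by 11001:
  pos 0: 10111 XOR 11001 = 01110
  pos 1: 11100 XOR 11001 = 00101
  pos 3: 10110 XOR 11001 = 01111
  pos 4: 11111 XOR 11001 = 00110
  pos 6: 11001 XOR 11001 = 00000
Remainder = 0000 (zero — the frame passes the CRC check).

0000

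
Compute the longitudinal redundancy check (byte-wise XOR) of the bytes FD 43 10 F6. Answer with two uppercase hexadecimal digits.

58

XOR the bytes together:
  start with 0xFD
  0xFD ⊕ 0x43 = 0xBE
  0xBE ⊕ 0x10 = 0xAE
  0xAE ⊕ 0xF6 = 0x58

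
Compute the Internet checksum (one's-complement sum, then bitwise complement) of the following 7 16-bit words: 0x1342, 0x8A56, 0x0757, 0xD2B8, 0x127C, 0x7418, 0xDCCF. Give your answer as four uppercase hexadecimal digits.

24F3

One's-complement addition (fold any carry out of bit 15 back into bit 0):
  0x1342 + 0x8A56 = 0x09D98
  0x9D98 + 0x0757 = 0x0A4EF
  0xA4EF + 0xD2B8 = 0x177A7 → wrap carry → 0x77A8
  0x77A8 + 0x127C = 0x08A24
  0x8A24 + 0x7418 = 0x0FE3C
  0xFE3C + 0xDCCF = 0x1DB0B → wrap carry → 0xDB0C
One's-complement sum = 0xDB0C.
Checksum = ~0xDB0C & 0xFFFF = 0x24F3.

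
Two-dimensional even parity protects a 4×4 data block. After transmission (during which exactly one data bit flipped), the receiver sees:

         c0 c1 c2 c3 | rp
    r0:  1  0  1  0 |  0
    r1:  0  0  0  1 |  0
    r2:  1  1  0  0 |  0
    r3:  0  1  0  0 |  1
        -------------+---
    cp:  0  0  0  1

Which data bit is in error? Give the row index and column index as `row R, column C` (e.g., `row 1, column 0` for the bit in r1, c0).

Recompute each row's even parity and compare to rp:
  r0: data parity 0, sent rp 0 → ok
  r1: data parity 1, sent rp 0 → mismatch
  r2: data parity 0, sent rp 0 → ok
  r3: data parity 1, sent rp 1 → ok
Recompute each column's even parity and compare to cp:
  c0: data parity 0, sent cp 0 → ok
  c1: data parity 0, sent cp 0 → ok
  c2: data parity 1, sent cp 0 → mismatch
  c3: data parity 1, sent cp 1 → ok
Exactly one row (r1) and one column (c2) fail → the flipped bit is at their intersection.

row 1, column 2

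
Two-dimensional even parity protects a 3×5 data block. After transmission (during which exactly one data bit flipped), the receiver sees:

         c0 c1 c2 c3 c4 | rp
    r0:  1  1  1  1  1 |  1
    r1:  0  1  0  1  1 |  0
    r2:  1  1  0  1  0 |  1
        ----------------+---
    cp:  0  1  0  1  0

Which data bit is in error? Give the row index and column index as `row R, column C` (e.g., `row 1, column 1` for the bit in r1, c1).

Recompute each row's even parity and compare to rp:
  r0: data parity 1, sent rp 1 → ok
  r1: data parity 1, sent rp 0 → mismatch
  r2: data parity 1, sent rp 1 → ok
Recompute each column's even parity and compare to cp:
  c0: data parity 0, sent cp 0 → ok
  c1: data parity 1, sent cp 1 → ok
  c2: data parity 1, sent cp 0 → mismatch
  c3: data parity 1, sent cp 1 → ok
  c4: data parity 0, sent cp 0 → ok
Exactly one row (r1) and one column (c2) fail → the flipped bit is at their intersection.

row 1, column 2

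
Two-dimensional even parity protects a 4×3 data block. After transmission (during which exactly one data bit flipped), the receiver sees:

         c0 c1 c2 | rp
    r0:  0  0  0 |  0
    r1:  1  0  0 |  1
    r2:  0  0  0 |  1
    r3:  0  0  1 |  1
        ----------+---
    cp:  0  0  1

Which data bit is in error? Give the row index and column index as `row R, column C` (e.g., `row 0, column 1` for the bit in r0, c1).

row 2, column 0

Recompute each row's even parity and compare to rp:
  r0: data parity 0, sent rp 0 → ok
  r1: data parity 1, sent rp 1 → ok
  r2: data parity 0, sent rp 1 → mismatch
  r3: data parity 1, sent rp 1 → ok
Recompute each column's even parity and compare to cp:
  c0: data parity 1, sent cp 0 → mismatch
  c1: data parity 0, sent cp 0 → ok
  c2: data parity 1, sent cp 1 → ok
Exactly one row (r2) and one column (c0) fail → the flipped bit is at their intersection.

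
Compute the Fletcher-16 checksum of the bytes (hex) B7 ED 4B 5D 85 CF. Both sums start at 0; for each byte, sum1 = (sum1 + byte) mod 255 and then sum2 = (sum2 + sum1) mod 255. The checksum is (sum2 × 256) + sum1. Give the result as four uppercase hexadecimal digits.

14A3

Running sums (mod 255):
  after byte 0 (B7): sum1=183, sum2=183
  after byte 1 (ED): sum1=165, sum2=93
  after byte 2 (4B): sum1=240, sum2=78
  after byte 3 (5D): sum1=78, sum2=156
  after byte 4 (85): sum1=211, sum2=112
  after byte 5 (CF): sum1=163, sum2=20
Checksum = sum2·256 + sum1 = 20·256 + 163 = 5283 = 0x14A3.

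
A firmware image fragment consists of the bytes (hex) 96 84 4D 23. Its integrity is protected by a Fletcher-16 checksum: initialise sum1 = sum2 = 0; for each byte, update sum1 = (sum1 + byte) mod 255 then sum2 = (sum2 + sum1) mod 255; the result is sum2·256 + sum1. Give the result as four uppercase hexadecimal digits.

A58B

Running sums (mod 255):
  after byte 0 (96): sum1=150, sum2=150
  after byte 1 (84): sum1=27, sum2=177
  after byte 2 (4D): sum1=104, sum2=26
  after byte 3 (23): sum1=139, sum2=165
Checksum = sum2·256 + sum1 = 165·256 + 139 = 42379 = 0xA58B.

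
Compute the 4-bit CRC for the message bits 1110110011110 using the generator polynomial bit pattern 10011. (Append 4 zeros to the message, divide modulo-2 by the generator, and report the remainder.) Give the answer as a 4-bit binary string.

1111

Append 4 zeros: 11101100111100000. Divide by 10011 (XOR where the leading bit is 1):
  pos 0: 11101 XOR 10011 = 01110
  pos 1: 11101 XOR 10011 = 01110
  pos 2: 11100 XOR 10011 = 01111
  pos 3: 11110 XOR 10011 = 01101
  pos 4: 11011 XOR 10011 = 01000
  pos 5: 10001 XOR 10011 = 00010
  pos 8: 10110 XOR 10011 = 00101
  pos 10: 10100 XOR 10011 = 00111
  pos 12: 11100 XOR 10011 = 01111
Remainder (last 4 bits) = 1111. This is the CRC / FCS.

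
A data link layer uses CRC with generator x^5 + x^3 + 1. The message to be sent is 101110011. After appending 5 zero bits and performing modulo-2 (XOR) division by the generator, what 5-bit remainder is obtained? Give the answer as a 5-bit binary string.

Append 5 zeros: 10111001100000. Divide by 101001 (XOR where the leading bit is 1):
  pos 0: 101110 XOR 101001 = 000111
  pos 3: 111011 XOR 101001 = 010010
  pos 4: 100100 XOR 101001 = 001101
  pos 6: 110100 XOR 101001 = 011101
  pos 7: 111010 XOR 101001 = 010011
  pos 8: 100110 XOR 101001 = 001111
Remainder (last 5 bits) = 01111. This is the CRC / FCS.

01111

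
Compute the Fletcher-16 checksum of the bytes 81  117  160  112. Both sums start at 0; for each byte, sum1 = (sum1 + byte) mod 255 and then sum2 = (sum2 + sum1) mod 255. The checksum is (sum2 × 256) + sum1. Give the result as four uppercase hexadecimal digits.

Running sums (mod 255):
  after byte 0 (81): sum1=81, sum2=81
  after byte 1 (117): sum1=198, sum2=24
  after byte 2 (160): sum1=103, sum2=127
  after byte 3 (112): sum1=215, sum2=87
Checksum = sum2·256 + sum1 = 87·256 + 215 = 22487 = 0x57D7.

57D7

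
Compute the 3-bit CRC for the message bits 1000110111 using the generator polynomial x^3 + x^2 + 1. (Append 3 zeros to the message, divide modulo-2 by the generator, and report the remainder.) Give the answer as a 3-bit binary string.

001

Append 3 zeros: 1000110111000. Divide by 1101 (XOR where the leading bit is 1):
  pos 0: 1000 XOR 1101 = 0101
  pos 1: 1011 XOR 1101 = 0110
  pos 2: 1101 XOR 1101 = 0000
  pos 7: 1110 XOR 1101 = 0011
  pos 9: 1100 XOR 1101 = 0001
Remainder (last 3 bits) = 001. This is the CRC / FCS.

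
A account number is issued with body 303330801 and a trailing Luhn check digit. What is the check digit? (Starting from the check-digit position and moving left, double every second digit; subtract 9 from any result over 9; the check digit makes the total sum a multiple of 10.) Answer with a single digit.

Partial digits right→left: 1 0 8 0 3 3 3 0 3
Double every second digit counting from the check-digit position (so the 1st, 3rd, 5th, ... of the partial from the right).
  doubled (with −9 where >9): 2 7 6 6 6 → sum 27
  kept as-is: 0 0 3 0 → sum 3
Total = 27 + 3 = 30.
Check digit = (10 − (30 mod 10)) mod 10 = 0.

0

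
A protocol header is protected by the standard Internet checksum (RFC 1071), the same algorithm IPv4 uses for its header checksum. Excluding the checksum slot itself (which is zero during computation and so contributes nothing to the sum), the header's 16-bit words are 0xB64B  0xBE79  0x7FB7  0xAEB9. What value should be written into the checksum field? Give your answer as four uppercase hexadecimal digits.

5CC9

One's-complement addition (fold any carry out of bit 15 back into bit 0):
  0xB64B + 0xBE79 = 0x174C4 → wrap carry → 0x74C5
  0x74C5 + 0x7FB7 = 0x0F47C
  0xF47C + 0xAEB9 = 0x1A335 → wrap carry → 0xA336
One's-complement sum = 0xA336.
Checksum = ~0xA336 & 0xFFFF = 0x5CC9.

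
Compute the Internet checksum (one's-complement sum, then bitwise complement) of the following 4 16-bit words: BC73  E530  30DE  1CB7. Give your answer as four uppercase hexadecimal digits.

10C6

One's-complement addition (fold any carry out of bit 15 back into bit 0):
  0xBC73 + 0xE530 = 0x1A1A3 → wrap carry → 0xA1A4
  0xA1A4 + 0x30DE = 0x0D282
  0xD282 + 0x1CB7 = 0x0EF39
One's-complement sum = 0xEF39.
Checksum = ~0xEF39 & 0xFFFF = 0x10C6.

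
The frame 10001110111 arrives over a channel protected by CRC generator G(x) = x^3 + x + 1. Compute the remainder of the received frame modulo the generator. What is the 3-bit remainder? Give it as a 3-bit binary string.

000

Modulo-2 division of 10001110111 by 1011:
  pos 0: 1000 XOR 1011 = 0011
  pos 2: 1111 XOR 1011 = 0100
  pos 3: 1001 XOR 1011 = 0010
  pos 5: 1001 XOR 1011 = 0010
  pos 7: 1011 XOR 1011 = 0000
Remainder = 000 (zero — the frame passes the CRC check).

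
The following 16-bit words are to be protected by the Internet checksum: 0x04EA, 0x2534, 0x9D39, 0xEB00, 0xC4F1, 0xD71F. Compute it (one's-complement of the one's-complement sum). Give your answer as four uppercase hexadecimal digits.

B195

One's-complement addition (fold any carry out of bit 15 back into bit 0):
  0x04EA + 0x2534 = 0x02A1E
  0x2A1E + 0x9D39 = 0x0C757
  0xC757 + 0xEB00 = 0x1B257 → wrap carry → 0xB258
  0xB258 + 0xC4F1 = 0x17749 → wrap carry → 0x774A
  0x774A + 0xD71F = 0x14E69 → wrap carry → 0x4E6A
One's-complement sum = 0x4E6A.
Checksum = ~0x4E6A & 0xFFFF = 0xB195.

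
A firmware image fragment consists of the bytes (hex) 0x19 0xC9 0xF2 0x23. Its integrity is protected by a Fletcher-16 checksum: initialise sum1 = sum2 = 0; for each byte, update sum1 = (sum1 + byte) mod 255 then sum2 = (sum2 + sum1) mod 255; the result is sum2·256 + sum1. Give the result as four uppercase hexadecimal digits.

Running sums (mod 255):
  after byte 0 (0x19): sum1=25, sum2=25
  after byte 1 (0xC9): sum1=226, sum2=251
  after byte 2 (0xF2): sum1=213, sum2=209
  after byte 3 (0x23): sum1=248, sum2=202
Checksum = sum2·256 + sum1 = 202·256 + 248 = 51960 = 0xCAF8.

CAF8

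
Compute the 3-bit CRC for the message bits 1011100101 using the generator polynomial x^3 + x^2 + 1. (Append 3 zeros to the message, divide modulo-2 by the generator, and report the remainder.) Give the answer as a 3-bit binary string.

110

Append 3 zeros: 1011100101000. Divide by 1101 (XOR where the leading bit is 1):
  pos 0: 1011 XOR 1101 = 0110
  pos 1: 1101 XOR 1101 = 0000
  pos 7: 1010 XOR 1101 = 0111
  pos 8: 1110 XOR 1101 = 0011
Remainder (last 3 bits) = 110. This is the CRC / FCS.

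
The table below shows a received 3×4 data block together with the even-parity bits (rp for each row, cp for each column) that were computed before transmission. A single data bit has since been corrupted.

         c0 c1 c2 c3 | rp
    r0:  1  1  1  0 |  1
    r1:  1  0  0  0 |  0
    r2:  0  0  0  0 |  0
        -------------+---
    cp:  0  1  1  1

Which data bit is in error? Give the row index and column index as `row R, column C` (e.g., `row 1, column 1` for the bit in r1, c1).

row 1, column 3

Recompute each row's even parity and compare to rp:
  r0: data parity 1, sent rp 1 → ok
  r1: data parity 1, sent rp 0 → mismatch
  r2: data parity 0, sent rp 0 → ok
Recompute each column's even parity and compare to cp:
  c0: data parity 0, sent cp 0 → ok
  c1: data parity 1, sent cp 1 → ok
  c2: data parity 1, sent cp 1 → ok
  c3: data parity 0, sent cp 1 → mismatch
Exactly one row (r1) and one column (c3) fail → the flipped bit is at their intersection.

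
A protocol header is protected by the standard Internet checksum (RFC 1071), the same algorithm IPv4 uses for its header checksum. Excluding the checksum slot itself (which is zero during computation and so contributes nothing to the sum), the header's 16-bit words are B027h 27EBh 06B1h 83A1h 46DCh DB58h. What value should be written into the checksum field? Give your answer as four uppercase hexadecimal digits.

One's-complement addition (fold any carry out of bit 15 back into bit 0):
  0xB027 + 0x27EB = 0x0D812
  0xD812 + 0x06B1 = 0x0DEC3
  0xDEC3 + 0x83A1 = 0x16264 → wrap carry → 0x6265
  0x6265 + 0x46DC = 0x0A941
  0xA941 + 0xDB58 = 0x18499 → wrap carry → 0x849A
One's-complement sum = 0x849A.
Checksum = ~0x849A & 0xFFFF = 0x7B65.

7B65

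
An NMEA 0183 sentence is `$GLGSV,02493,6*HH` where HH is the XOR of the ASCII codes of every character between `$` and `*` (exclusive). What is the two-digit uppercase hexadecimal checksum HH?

XOR the ASCII codes of the payload characters:
  'G' = 0x47 → acc = 0x47
  'L' = 0x4C → acc = 0x0B
  'G' = 0x47 → acc = 0x4C
  'S' = 0x53 → acc = 0x1F
  'V' = 0x56 → acc = 0x49
  ',' = 0x2C → acc = 0x65
  '0' = 0x30 → acc = 0x55
  '2' = 0x32 → acc = 0x67
  '4' = 0x34 → acc = 0x53
  '9' = 0x39 → acc = 0x6A
  '3' = 0x33 → acc = 0x59
  ',' = 0x2C → acc = 0x75
  '6' = 0x36 → acc = 0x43
Checksum = 0x43.

43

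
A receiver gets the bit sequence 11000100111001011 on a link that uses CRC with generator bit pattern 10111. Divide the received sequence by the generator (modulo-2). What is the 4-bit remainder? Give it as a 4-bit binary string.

Modulo-2 division of 11000100111001011 by 10111:
  pos 0: 11000 XOR 10111 = 01111
  pos 1: 11111 XOR 10111 = 01000
  pos 2: 10000 XOR 10111 = 00111
  pos 4: 11101 XOR 10111 = 01010
  pos 5: 10101 XOR 10111 = 00010
  pos 8: 10100 XOR 10111 = 00011
  pos 11: 11101 XOR 10111 = 01010
  pos 12: 10101 XOR 10111 = 00010
Remainder = 0010 (nonzero — an error is detected).

0010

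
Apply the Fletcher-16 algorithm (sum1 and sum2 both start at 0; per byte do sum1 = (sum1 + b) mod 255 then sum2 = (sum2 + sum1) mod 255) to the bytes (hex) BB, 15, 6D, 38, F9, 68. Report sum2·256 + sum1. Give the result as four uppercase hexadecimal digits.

Running sums (mod 255):
  after byte 0 (BB): sum1=187, sum2=187
  after byte 1 (15): sum1=208, sum2=140
  after byte 2 (6D): sum1=62, sum2=202
  after byte 3 (38): sum1=118, sum2=65
  after byte 4 (F9): sum1=112, sum2=177
  after byte 5 (68): sum1=216, sum2=138
Checksum = sum2·256 + sum1 = 138·256 + 216 = 35544 = 0x8AD8.

8AD8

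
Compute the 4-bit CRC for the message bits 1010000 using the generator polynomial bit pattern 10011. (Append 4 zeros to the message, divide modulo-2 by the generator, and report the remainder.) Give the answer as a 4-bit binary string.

0010

Append 4 zeros: 10100000000. Divide by 10011 (XOR where the leading bit is 1):
  pos 0: 10100 XOR 10011 = 00111
  pos 2: 11100 XOR 10011 = 01111
  pos 3: 11110 XOR 10011 = 01101
  pos 4: 11010 XOR 10011 = 01001
  pos 5: 10010 XOR 10011 = 00001
Remainder (last 4 bits) = 0010. This is the CRC / FCS.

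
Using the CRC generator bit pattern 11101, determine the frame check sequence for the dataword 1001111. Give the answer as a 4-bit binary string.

1101

Append 4 zeros: 10011110000. Divide by 11101 (XOR where the leading bit is 1):
  pos 0: 10011 XOR 11101 = 01110
  pos 1: 11101 XOR 11101 = 00000
  pos 6: 10000 XOR 11101 = 01101
Remainder (last 4 bits) = 1101. This is the CRC / FCS.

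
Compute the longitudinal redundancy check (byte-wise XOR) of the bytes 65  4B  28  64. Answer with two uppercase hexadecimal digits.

XOR the bytes together:
  start with 0x65
  0x65 ⊕ 0x4B = 0x2E
  0x2E ⊕ 0x28 = 0x06
  0x06 ⊕ 0x64 = 0x62

62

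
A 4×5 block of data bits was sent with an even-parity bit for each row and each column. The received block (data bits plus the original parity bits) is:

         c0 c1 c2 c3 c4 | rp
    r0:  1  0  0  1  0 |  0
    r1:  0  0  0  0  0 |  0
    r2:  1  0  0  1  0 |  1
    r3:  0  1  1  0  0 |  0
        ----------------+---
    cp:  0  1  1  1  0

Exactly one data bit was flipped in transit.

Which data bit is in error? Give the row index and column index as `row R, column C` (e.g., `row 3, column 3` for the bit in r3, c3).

row 2, column 3

Recompute each row's even parity and compare to rp:
  r0: data parity 0, sent rp 0 → ok
  r1: data parity 0, sent rp 0 → ok
  r2: data parity 0, sent rp 1 → mismatch
  r3: data parity 0, sent rp 0 → ok
Recompute each column's even parity and compare to cp:
  c0: data parity 0, sent cp 0 → ok
  c1: data parity 1, sent cp 1 → ok
  c2: data parity 1, sent cp 1 → ok
  c3: data parity 0, sent cp 1 → mismatch
  c4: data parity 0, sent cp 0 → ok
Exactly one row (r2) and one column (c3) fail → the flipped bit is at their intersection.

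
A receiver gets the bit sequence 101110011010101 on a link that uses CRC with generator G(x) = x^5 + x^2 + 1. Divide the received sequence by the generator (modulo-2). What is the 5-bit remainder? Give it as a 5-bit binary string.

01110

Modulo-2 division of 101110011010101 by 100101:
  pos 0: 101110 XOR 100101 = 001011
  pos 2: 101101 XOR 100101 = 001000
  pos 4: 100010 XOR 100101 = 000111
  pos 7: 111101 XOR 100101 = 011000
  pos 8: 110000 XOR 100101 = 010101
  pos 9: 101011 XOR 100101 = 001110
Remainder = 01110 (nonzero — an error is detected).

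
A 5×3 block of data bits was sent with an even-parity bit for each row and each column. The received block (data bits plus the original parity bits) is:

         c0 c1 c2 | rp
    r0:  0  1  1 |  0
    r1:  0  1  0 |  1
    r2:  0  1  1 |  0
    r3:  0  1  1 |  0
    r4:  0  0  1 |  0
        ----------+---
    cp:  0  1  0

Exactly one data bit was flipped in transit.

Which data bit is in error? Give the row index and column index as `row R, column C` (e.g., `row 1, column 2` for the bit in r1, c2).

row 4, column 1

Recompute each row's even parity and compare to rp:
  r0: data parity 0, sent rp 0 → ok
  r1: data parity 1, sent rp 1 → ok
  r2: data parity 0, sent rp 0 → ok
  r3: data parity 0, sent rp 0 → ok
  r4: data parity 1, sent rp 0 → mismatch
Recompute each column's even parity and compare to cp:
  c0: data parity 0, sent cp 0 → ok
  c1: data parity 0, sent cp 1 → mismatch
  c2: data parity 0, sent cp 0 → ok
Exactly one row (r4) and one column (c1) fail → the flipped bit is at their intersection.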